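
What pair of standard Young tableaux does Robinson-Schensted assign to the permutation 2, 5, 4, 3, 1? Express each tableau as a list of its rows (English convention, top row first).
P = [[1, 3], [2], [4], [5]], Q = [[1, 2], [3], [4], [5]]

Insert each entry of the permutation into P by Schensted row insertion, recording in Q the position of each new cell.

After inserting 2: P = [[2]].
After inserting 5: P = [[2, 5]].
After inserting 4: P = [[2, 4], [5]].
After inserting 3: P = [[2, 3], [4], [5]].
After inserting 1: P = [[1, 3], [2], [4], [5]].

So P = [[1, 3], [2], [4], [5]], Q = [[1, 2], [3], [4], [5]].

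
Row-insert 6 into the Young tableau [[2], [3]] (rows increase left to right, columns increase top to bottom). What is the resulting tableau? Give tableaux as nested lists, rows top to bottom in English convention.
[[2, 6], [3]]

6 is larger than every entry of row 1, so it is appended to row 1. The new tableau is [[2, 6], [3]].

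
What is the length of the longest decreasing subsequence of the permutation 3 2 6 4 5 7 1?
3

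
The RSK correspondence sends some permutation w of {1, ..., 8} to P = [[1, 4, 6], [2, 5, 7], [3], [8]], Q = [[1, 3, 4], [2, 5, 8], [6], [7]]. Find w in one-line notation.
Reverse RSK: for i = n, n-1, ..., 1, locate i in Q, remove the corresponding corner cell from P, and reverse-bump its entry up through P; the value ejected from row 1 is w(i).

So w = 3 2 5 8 7 4 1 6.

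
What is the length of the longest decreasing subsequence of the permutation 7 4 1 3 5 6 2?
4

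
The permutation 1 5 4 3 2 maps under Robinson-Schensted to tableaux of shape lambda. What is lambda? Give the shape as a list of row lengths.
Row-insert each entry into an empty tableau.

After inserting 1: P = [[1]].
After inserting 5: P = [[1, 5]].
After inserting 4: P = [[1, 4], [5]].
After inserting 3: P = [[1, 3], [4], [5]].
After inserting 2: P = [[1, 2], [3], [4], [5]].

The final insertion tableau P = [[1, 2], [3], [4], [5]] has shape [2, 1, 1, 1].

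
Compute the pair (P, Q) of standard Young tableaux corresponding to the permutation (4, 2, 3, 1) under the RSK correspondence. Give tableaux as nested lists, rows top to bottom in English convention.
P = [[1, 3], [2], [4]], Q = [[1, 3], [2], [4]]

Insert each entry of the permutation into P by Schensted row insertion, recording in Q the position of each new cell.

Insert 4: appended to row 1. P = [[4]].
Insert 2: 2 bumps 4 from row 1; 4 starts row 2. P = [[2], [4]].
Insert 3: appended to row 1. P = [[2, 3], [4]].
Insert 1: 1 bumps 2 from row 1; 2 bumps 4 from row 2; 4 starts row 3. P = [[1, 3], [2], [4]].

So P = [[1, 3], [2], [4]], Q = [[1, 3], [2], [4]].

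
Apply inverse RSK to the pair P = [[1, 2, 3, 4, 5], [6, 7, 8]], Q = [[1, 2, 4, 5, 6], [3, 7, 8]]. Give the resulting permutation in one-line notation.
Reverse the RSK construction: for i from n down to 1, find the cell of Q containing i, remove the entry at that cell from P, and reverse-bump it up through P; the value ejected from row 1 is w(i).

Step i=8: Q has 8 at row 2, column 3; remove 8 from row 2 of P and reverse-bump: 8 enters row 1 and ejects 5. So w(8) = 5. P is now [[1, 2, 3, 4, 8], [6, 7]].
Step i=7: Q has 7 at row 2, column 2; remove 7 from row 2 of P and reverse-bump: 7 enters row 1 and ejects 4. So w(7) = 4. P is now [[1, 2, 3, 7, 8], [6]].
Step i=6: Q has 6 at row 1, column 5; remove that cell from P, ejecting 8. So w(6) = 8. P is now [[1, 2, 3, 7], [6]].
Step i=5: Q has 5 at row 1, column 4; remove that cell from P, ejecting 7. So w(5) = 7. P is now [[1, 2, 3], [6]].
Step i=4: Q has 4 at row 1, column 3; remove that cell from P, ejecting 3. So w(4) = 3. P is now [[1, 2], [6]].
Step i=3: Q has 3 at row 2, column 1; remove 6 from row 2 of P and reverse-bump: 6 enters row 1 and ejects 2. So w(3) = 2. P is now [[1, 6]].
Step i=2: Q has 2 at row 1, column 2; remove that cell from P, ejecting 6. So w(2) = 6. P is now [[1]].
Step i=1: Q has 1 at row 1, column 1; remove that cell from P, ejecting 1. So w(1) = 1. P is now [].

So w = 1 6 2 3 7 8 4 5.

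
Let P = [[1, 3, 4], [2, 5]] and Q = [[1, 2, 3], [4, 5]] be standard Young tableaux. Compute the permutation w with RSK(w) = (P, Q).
2 3 5 1 4

Reverse RSK: for i = n, n-1, ..., 1, locate i in Q, remove the corresponding corner cell from P, and reverse-bump its entry up through P; the value ejected from row 1 is w(i).

So w = 2 3 5 1 4.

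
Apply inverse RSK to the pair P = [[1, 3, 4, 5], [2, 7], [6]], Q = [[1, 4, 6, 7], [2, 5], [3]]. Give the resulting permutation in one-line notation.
Reverse the RSK construction: for i from n down to 1, find the cell of Q containing i, remove the entry at that cell from P, and reverse-bump it up through P; the value ejected from row 1 is w(i).

Step i=7: Q has 7 at row 1, column 4; remove that cell from P, ejecting 5. So w(7) = 5. P is now [[1, 3, 4], [2, 7], [6]].
Step i=6: Q has 6 at row 1, column 3; remove that cell from P, ejecting 4. So w(6) = 4. P is now [[1, 3], [2, 7], [6]].
Step i=5: Q has 5 at row 2, column 2; remove 7 from row 2 of P and reverse-bump: 7 enters row 1 and ejects 3. So w(5) = 3. P is now [[1, 7], [2], [6]].
Step i=4: Q has 4 at row 1, column 2; remove that cell from P, ejecting 7. So w(4) = 7. P is now [[1], [2], [6]].
Step i=3: Q has 3 at row 3, column 1; remove 6 from row 3 of P and reverse-bump: 6 enters row 2 and ejects 2; 2 enters row 1 and ejects 1. So w(3) = 1. P is now [[2], [6]].
Step i=2: Q has 2 at row 2, column 1; remove 6 from row 2 of P and reverse-bump: 6 enters row 1 and ejects 2. So w(2) = 2. P is now [[6]].
Step i=1: Q has 1 at row 1, column 1; remove that cell from P, ejecting 6. So w(1) = 6. P is now [].

So w = 6 2 1 7 3 4 5.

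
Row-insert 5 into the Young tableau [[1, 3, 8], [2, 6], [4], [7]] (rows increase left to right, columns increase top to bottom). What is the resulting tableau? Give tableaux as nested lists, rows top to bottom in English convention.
[[1, 3, 5], [2, 6, 8], [4], [7]]

In row 1, 5 replaces 8 (the leftmost entry greater than 5); 8 is bumped to row 2. 8 is appended to row 2. The new tableau is [[1, 3, 5], [2, 6, 8], [4], [7]].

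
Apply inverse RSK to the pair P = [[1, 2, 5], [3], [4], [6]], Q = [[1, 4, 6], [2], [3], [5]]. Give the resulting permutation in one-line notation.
Reverse RSK: for i = n, n-1, ..., 1, locate i in Q, remove the corresponding corner cell from P, and reverse-bump its entry up through P; the value ejected from row 1 is w(i).

So w = 6 4 1 3 2 5.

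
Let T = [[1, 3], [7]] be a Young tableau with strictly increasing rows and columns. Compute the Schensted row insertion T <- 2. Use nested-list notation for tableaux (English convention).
In row 1, 2 replaces 3 (the leftmost entry greater than 2); 3 is bumped to row 2. In row 2, 3 replaces 7 (the leftmost entry greater than 3); 7 is bumped to row 3. 7 starts a new row 3. The new tableau is [[1, 2], [3], [7]].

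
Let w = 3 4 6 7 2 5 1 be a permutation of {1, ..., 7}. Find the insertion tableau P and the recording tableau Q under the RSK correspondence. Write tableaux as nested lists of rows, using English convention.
P = [[1, 4, 5, 7], [2, 6], [3]], Q = [[1, 2, 3, 4], [5, 6], [7]]

Insert each entry of the permutation into P by Schensted row insertion, recording in Q the position of each new cell.

Insert 3: appended to row 1. P = [[3]].
Insert 4: appended to row 1. P = [[3, 4]].
Insert 6: appended to row 1. P = [[3, 4, 6]].
Insert 7: appended to row 1. P = [[3, 4, 6, 7]].
Insert 2: 2 bumps 3 from row 1; 3 starts row 2. P = [[2, 4, 6, 7], [3]].
Insert 5: 5 bumps 6 from row 1; 6 appends to row 2. P = [[2, 4, 5, 7], [3, 6]].
Insert 1: 1 bumps 2 from row 1; 2 bumps 3 from row 2; 3 starts row 3. P = [[1, 4, 5, 7], [2, 6], [3]].

So P = [[1, 4, 5, 7], [2, 6], [3]], Q = [[1, 2, 3, 4], [5, 6], [7]].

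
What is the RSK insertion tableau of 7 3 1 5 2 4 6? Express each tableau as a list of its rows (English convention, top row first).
P = [[1, 2, 4, 6], [3, 5], [7]]

Insert 7: appended to row 1. P = [[7]].
Insert 3: 3 bumps 7 from row 1; 7 starts row 2. P = [[3], [7]].
Insert 1: 1 bumps 3 from row 1; 3 bumps 7 from row 2; 7 starts row 3. P = [[1], [3], [7]].
Insert 5: appended to row 1. P = [[1, 5], [3], [7]].
Insert 2: 2 bumps 5 from row 1; 5 appends to row 2. P = [[1, 2], [3, 5], [7]].
Insert 4: appended to row 1. P = [[1, 2, 4], [3, 5], [7]].
Insert 6: appended to row 1. P = [[1, 2, 4, 6], [3, 5], [7]].

So P = [[1, 2, 4, 6], [3, 5], [7]].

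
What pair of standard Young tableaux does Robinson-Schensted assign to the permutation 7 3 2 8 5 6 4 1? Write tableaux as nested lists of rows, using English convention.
P = [[1, 4, 6], [2, 5], [3, 8], [7]], Q = [[1, 4, 6], [2, 5], [3, 7], [8]]

Insert each entry of the permutation into P by Schensted row insertion, recording in Q the position of each new cell.

Insert 7: appended to row 1. P = [[7]], Q = [[1]].
Insert 3: 3 bumps 7 from row 1; 7 starts row 2. P = [[3], [7]], Q = [[1], [2]].
Insert 2: 2 bumps 3 from row 1; 3 bumps 7 from row 2; 7 starts row 3. P = [[2], [3], [7]], Q = [[1], [2], [3]].
Insert 8: appended to row 1. P = [[2, 8], [3], [7]], Q = [[1, 4], [2], [3]].
Insert 5: 5 bumps 8 from row 1; 8 appends to row 2. P = [[2, 5], [3, 8], [7]], Q = [[1, 4], [2, 5], [3]].
Insert 6: appended to row 1. P = [[2, 5, 6], [3, 8], [7]], Q = [[1, 4, 6], [2, 5], [3]].
Insert 4: 4 bumps 5 from row 1; 5 bumps 8 from row 2; 8 appends to row 3. P = [[2, 4, 6], [3, 5], [7, 8]], Q = [[1, 4, 6], [2, 5], [3, 7]].
Insert 1: 1 bumps 2 from row 1; 2 bumps 3 from row 2; 3 bumps 7 from row 3; 7 starts row 4. P = [[1, 4, 6], [2, 5], [3, 8], [7]], Q = [[1, 4, 6], [2, 5], [3, 7], [8]].

So P = [[1, 4, 6], [2, 5], [3, 8], [7]], Q = [[1, 4, 6], [2, 5], [3, 7], [8]].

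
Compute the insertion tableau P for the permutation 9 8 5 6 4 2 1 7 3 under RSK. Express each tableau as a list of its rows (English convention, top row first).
P = [[1, 3, 7], [2, 6], [4], [5], [8], [9]]

After inserting 9: P = [[9]].
After inserting 8: P = [[8], [9]].
After inserting 5: P = [[5], [8], [9]].
After inserting 6: P = [[5, 6], [8], [9]].
After inserting 4: P = [[4, 6], [5], [8], [9]].
After inserting 2: P = [[2, 6], [4], [5], [8], [9]].
After inserting 1: P = [[1, 6], [2], [4], [5], [8], [9]].
After inserting 7: P = [[1, 6, 7], [2], [4], [5], [8], [9]].
After inserting 3: P = [[1, 3, 7], [2, 6], [4], [5], [8], [9]].

So P = [[1, 3, 7], [2, 6], [4], [5], [8], [9]].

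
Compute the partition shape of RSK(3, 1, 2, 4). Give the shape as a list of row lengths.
Row-insert each entry into an empty tableau.

After inserting 3: P = [[3]].
After inserting 1: P = [[1], [3]].
After inserting 2: P = [[1, 2], [3]].
After inserting 4: P = [[1, 2, 4], [3]].

The final insertion tableau P = [[1, 2, 4], [3]] has shape [3, 1].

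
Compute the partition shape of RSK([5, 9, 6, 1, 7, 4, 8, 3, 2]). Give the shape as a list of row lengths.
Row-insert each entry into an empty tableau.

After inserting 5: P = [[5]].
After inserting 9: P = [[5, 9]].
After inserting 6: P = [[5, 6], [9]].
After inserting 1: P = [[1, 6], [5], [9]].
After inserting 7: P = [[1, 6, 7], [5], [9]].
After inserting 4: P = [[1, 4, 7], [5, 6], [9]].
After inserting 8: P = [[1, 4, 7, 8], [5, 6], [9]].
After inserting 3: P = [[1, 3, 7, 8], [4, 6], [5], [9]].
After inserting 2: P = [[1, 2, 7, 8], [3, 6], [4], [5], [9]].

The final insertion tableau P = [[1, 2, 7, 8], [3, 6], [4], [5], [9]] has shape [4, 2, 1, 1, 1].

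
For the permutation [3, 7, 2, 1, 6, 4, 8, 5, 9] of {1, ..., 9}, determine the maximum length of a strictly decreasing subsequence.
3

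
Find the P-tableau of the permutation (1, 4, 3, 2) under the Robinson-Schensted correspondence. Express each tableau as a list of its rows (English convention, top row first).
Insert 1: appended to row 1. P = [[1]].
Insert 4: appended to row 1. P = [[1, 4]].
Insert 3: 3 bumps 4 from row 1; 4 starts row 2. P = [[1, 3], [4]].
Insert 2: 2 bumps 3 from row 1; 3 bumps 4 from row 2; 4 starts row 3. P = [[1, 2], [3], [4]].

So P = [[1, 2], [3], [4]].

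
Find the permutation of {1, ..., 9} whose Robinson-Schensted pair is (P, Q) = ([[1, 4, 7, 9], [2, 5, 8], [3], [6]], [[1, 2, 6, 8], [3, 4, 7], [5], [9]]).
3 6 2 5 4 8 7 9 1

Reverse the RSK construction: for i from n down to 1, find the cell of Q containing i, remove the entry at that cell from P, and reverse-bump it up through P; the value ejected from row 1 is w(i).

Step i=9: Q has 9 at row 4, column 1; remove 6 from row 4 of P and reverse-bump: 6 enters row 3 and ejects 3; 3 enters row 2 and ejects 2; 2 enters row 1 and ejects 1. So w(9) = 1. P is now [[2, 4, 7, 9], [3, 5, 8], [6]].
Step i=8: Q has 8 at row 1, column 4; remove that cell from P, ejecting 9. So w(8) = 9. P is now [[2, 4, 7], [3, 5, 8], [6]].
Step i=7: Q has 7 at row 2, column 3; remove 8 from row 2 of P and reverse-bump: 8 enters row 1 and ejects 7. So w(7) = 7. P is now [[2, 4, 8], [3, 5], [6]].
Step i=6: Q has 6 at row 1, column 3; remove that cell from P, ejecting 8. So w(6) = 8. P is now [[2, 4], [3, 5], [6]].
Step i=5: Q has 5 at row 3, column 1; remove 6 from row 3 of P and reverse-bump: 6 enters row 2 and ejects 5; 5 enters row 1 and ejects 4. So w(5) = 4. P is now [[2, 5], [3, 6]].
Step i=4: Q has 4 at row 2, column 2; remove 6 from row 2 of P and reverse-bump: 6 enters row 1 and ejects 5. So w(4) = 5. P is now [[2, 6], [3]].
Step i=3: Q has 3 at row 2, column 1; remove 3 from row 2 of P and reverse-bump: 3 enters row 1 and ejects 2. So w(3) = 2. P is now [[3, 6]].
Step i=2: Q has 2 at row 1, column 2; remove that cell from P, ejecting 6. So w(2) = 6. P is now [[3]].
Step i=1: Q has 1 at row 1, column 1; remove that cell from P, ejecting 3. So w(1) = 3. P is now [].

So w = 3 6 2 5 4 8 7 9 1.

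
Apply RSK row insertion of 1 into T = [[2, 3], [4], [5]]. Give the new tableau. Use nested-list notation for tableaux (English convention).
In row 1, 1 replaces 2 (the leftmost entry greater than 1); 2 is bumped to row 2. In row 2, 2 replaces 4 (the leftmost entry greater than 2); 4 is bumped to row 3. In row 3, 4 replaces 5 (the leftmost entry greater than 4); 5 is bumped to row 4. 5 starts a new row 4. The new tableau is [[1, 3], [2], [4], [5]].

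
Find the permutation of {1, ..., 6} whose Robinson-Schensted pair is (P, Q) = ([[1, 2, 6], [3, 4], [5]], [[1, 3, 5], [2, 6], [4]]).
Reverse RSK: for i = n, n-1, ..., 1, locate i in Q, remove the corresponding corner cell from P, and reverse-bump its entry up through P; the value ejected from row 1 is w(i).

So w = 5 3 4 1 6 2.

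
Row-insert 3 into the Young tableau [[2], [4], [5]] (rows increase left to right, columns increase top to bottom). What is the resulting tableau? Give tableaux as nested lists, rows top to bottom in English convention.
3 is larger than every entry of row 1, so it is appended to row 1. The new tableau is [[2, 3], [4], [5]].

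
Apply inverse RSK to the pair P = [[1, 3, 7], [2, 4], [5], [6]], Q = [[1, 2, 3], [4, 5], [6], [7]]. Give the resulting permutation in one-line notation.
Reverse the RSK construction: for i from n down to 1, find the cell of Q containing i, remove the entry at that cell from P, and reverse-bump it up through P; the value ejected from row 1 is w(i).

Step i=7: Q has 7 at row 4, column 1; remove 6 from row 4 of P and reverse-bump: 6 enters row 3 and ejects 5; 5 enters row 2 and ejects 4; 4 enters row 1 and ejects 3. So w(7) = 3. P is now [[1, 4, 7], [2, 5], [6]].
Step i=6: Q has 6 at row 3, column 1; remove 6 from row 3 of P and reverse-bump: 6 enters row 2 and ejects 5; 5 enters row 1 and ejects 4. So w(6) = 4. P is now [[1, 5, 7], [2, 6]].
Step i=5: Q has 5 at row 2, column 2; remove 6 from row 2 of P and reverse-bump: 6 enters row 1 and ejects 5. So w(5) = 5. P is now [[1, 6, 7], [2]].
Step i=4: Q has 4 at row 2, column 1; remove 2 from row 2 of P and reverse-bump: 2 enters row 1 and ejects 1. So w(4) = 1. P is now [[2, 6, 7]].
Step i=3: Q has 3 at row 1, column 3; remove that cell from P, ejecting 7. So w(3) = 7. P is now [[2, 6]].
Step i=2: Q has 2 at row 1, column 2; remove that cell from P, ejecting 6. So w(2) = 6. P is now [[2]].
Step i=1: Q has 1 at row 1, column 1; remove that cell from P, ejecting 2. So w(1) = 2. P is now [].

So w = 2 6 7 1 5 4 3.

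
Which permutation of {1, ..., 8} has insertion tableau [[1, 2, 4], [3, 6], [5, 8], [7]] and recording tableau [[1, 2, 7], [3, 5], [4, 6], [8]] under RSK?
Reverse the RSK construction: for i from n down to 1, find the cell of Q containing i, remove the entry at that cell from P, and reverse-bump it up through P; the value ejected from row 1 is w(i).

Step i=8: Q has 8 at row 4, column 1; remove 7 from row 4 of P and reverse-bump: 7 enters row 3 and ejects 5; 5 enters row 2 and ejects 3; 3 enters row 1 and ejects 2. So w(8) = 2. P is now [[1, 3, 4], [5, 6], [7, 8]].
Step i=7: Q has 7 at row 1, column 3; remove that cell from P, ejecting 4. So w(7) = 4. P is now [[1, 3], [5, 6], [7, 8]].
Step i=6: Q has 6 at row 3, column 2; remove 8 from row 3 of P and reverse-bump: 8 enters row 2 and ejects 6; 6 enters row 1 and ejects 3. So w(6) = 3. P is now [[1, 6], [5, 8], [7]].
Step i=5: Q has 5 at row 2, column 2; remove 8 from row 2 of P and reverse-bump: 8 enters row 1 and ejects 6. So w(5) = 6. P is now [[1, 8], [5], [7]].
Step i=4: Q has 4 at row 3, column 1; remove 7 from row 3 of P and reverse-bump: 7 enters row 2 and ejects 5; 5 enters row 1 and ejects 1. So w(4) = 1. P is now [[5, 8], [7]].
Step i=3: Q has 3 at row 2, column 1; remove 7 from row 2 of P and reverse-bump: 7 enters row 1 and ejects 5. So w(3) = 5. P is now [[7, 8]].
Step i=2: Q has 2 at row 1, column 2; remove that cell from P, ejecting 8. So w(2) = 8. P is now [[7]].
Step i=1: Q has 1 at row 1, column 1; remove that cell from P, ejecting 7. So w(1) = 7. P is now [].

So w = 7 8 5 1 6 3 4 2.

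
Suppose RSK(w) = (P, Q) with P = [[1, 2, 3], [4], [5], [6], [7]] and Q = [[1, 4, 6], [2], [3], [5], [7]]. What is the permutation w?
7 6 1 5 2 4 3

Reverse the RSK construction: for i from n down to 1, find the cell of Q containing i, remove the entry at that cell from P, and reverse-bump it up through P; the value ejected from row 1 is w(i).

Step i=7: Q has 7 at row 5, column 1; remove 7 from row 5 of P and reverse-bump: 7 enters row 4 and ejects 6; 6 enters row 3 and ejects 5; 5 enters row 2 and ejects 4; 4 enters row 1 and ejects 3. So w(7) = 3. P is now [[1, 2, 4], [5], [6], [7]].
Step i=6: Q has 6 at row 1, column 3; remove that cell from P, ejecting 4. So w(6) = 4. P is now [[1, 2], [5], [6], [7]].
Step i=5: Q has 5 at row 4, column 1; remove 7 from row 4 of P and reverse-bump: 7 enters row 3 and ejects 6; 6 enters row 2 and ejects 5; 5 enters row 1 and ejects 2. So w(5) = 2. P is now [[1, 5], [6], [7]].
Step i=4: Q has 4 at row 1, column 2; remove that cell from P, ejecting 5. So w(4) = 5. P is now [[1], [6], [7]].
Step i=3: Q has 3 at row 3, column 1; remove 7 from row 3 of P and reverse-bump: 7 enters row 2 and ejects 6; 6 enters row 1 and ejects 1. So w(3) = 1. P is now [[6], [7]].
Step i=2: Q has 2 at row 2, column 1; remove 7 from row 2 of P and reverse-bump: 7 enters row 1 and ejects 6. So w(2) = 6. P is now [[7]].
Step i=1: Q has 1 at row 1, column 1; remove that cell from P, ejecting 7. So w(1) = 7. P is now [].

So w = 7 6 1 5 2 4 3.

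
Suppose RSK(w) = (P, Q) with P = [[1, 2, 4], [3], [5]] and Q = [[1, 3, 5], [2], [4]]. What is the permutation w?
Reverse the RSK construction: for i from n down to 1, find the cell of Q containing i, remove the entry at that cell from P, and reverse-bump it up through P; the value ejected from row 1 is w(i).

Step i=5: Q has 5 at row 1, column 3; remove that cell from P, ejecting 4. So w(5) = 4. P is now [[1, 2], [3], [5]].
Step i=4: Q has 4 at row 3, column 1; remove 5 from row 3 of P and reverse-bump: 5 enters row 2 and ejects 3; 3 enters row 1 and ejects 2. So w(4) = 2. P is now [[1, 3], [5]].
Step i=3: Q has 3 at row 1, column 2; remove that cell from P, ejecting 3. So w(3) = 3. P is now [[1], [5]].
Step i=2: Q has 2 at row 2, column 1; remove 5 from row 2 of P and reverse-bump: 5 enters row 1 and ejects 1. So w(2) = 1. P is now [[5]].
Step i=1: Q has 1 at row 1, column 1; remove that cell from P, ejecting 5. So w(1) = 5. P is now [].

So w = 5 1 3 2 4.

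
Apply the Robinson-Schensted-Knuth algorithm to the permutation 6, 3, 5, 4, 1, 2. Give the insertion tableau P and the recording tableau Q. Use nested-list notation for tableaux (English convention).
P = [[1, 2], [3, 4], [5], [6]], Q = [[1, 3], [2, 6], [4], [5]]

Insert each entry of the permutation into P by Schensted row insertion, recording in Q the position of each new cell.

Insert 6: appended to row 1. P = [[6]], Q = [[1]].
Insert 3: 3 bumps 6 from row 1; 6 starts row 2. P = [[3], [6]], Q = [[1], [2]].
Insert 5: appended to row 1. P = [[3, 5], [6]], Q = [[1, 3], [2]].
Insert 4: 4 bumps 5 from row 1; 5 bumps 6 from row 2; 6 starts row 3. P = [[3, 4], [5], [6]], Q = [[1, 3], [2], [4]].
Insert 1: 1 bumps 3 from row 1; 3 bumps 5 from row 2; 5 bumps 6 from row 3; 6 starts row 4. P = [[1, 4], [3], [5], [6]], Q = [[1, 3], [2], [4], [5]].
Insert 2: 2 bumps 4 from row 1; 4 appends to row 2. P = [[1, 2], [3, 4], [5], [6]], Q = [[1, 3], [2, 6], [4], [5]].

So P = [[1, 2], [3, 4], [5], [6]], Q = [[1, 3], [2, 6], [4], [5]].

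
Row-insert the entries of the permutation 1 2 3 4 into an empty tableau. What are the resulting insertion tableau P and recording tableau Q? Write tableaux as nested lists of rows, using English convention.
Insert each entry of the permutation into P by Schensted row insertion, recording in Q the position of each new cell.

After inserting 1: P = [[1]].
After inserting 2: P = [[1, 2]].
After inserting 3: P = [[1, 2, 3]].
After inserting 4: P = [[1, 2, 3, 4]].

So P = [[1, 2, 3, 4]], Q = [[1, 2, 3, 4]].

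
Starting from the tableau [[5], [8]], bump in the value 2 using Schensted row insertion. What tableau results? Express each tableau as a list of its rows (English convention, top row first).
[[2], [5], [8]]

In row 1, 2 replaces 5 (the leftmost entry greater than 2); 5 is bumped to row 2. In row 2, 5 replaces 8 (the leftmost entry greater than 5); 8 is bumped to row 3. 8 starts a new row 3. The new tableau is [[2], [5], [8]].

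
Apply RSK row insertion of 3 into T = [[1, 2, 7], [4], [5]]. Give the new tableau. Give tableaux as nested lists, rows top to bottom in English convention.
[[1, 2, 3], [4, 7], [5]]

In row 1, 3 replaces 7 (the leftmost entry greater than 3); 7 is bumped to row 2. 7 is appended to row 2. The new tableau is [[1, 2, 3], [4, 7], [5]].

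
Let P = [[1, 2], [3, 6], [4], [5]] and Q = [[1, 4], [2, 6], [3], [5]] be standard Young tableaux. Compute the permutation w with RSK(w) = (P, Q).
5 4 3 6 1 2

Reverse RSK: for i = n, n-1, ..., 1, locate i in Q, remove the corresponding corner cell from P, and reverse-bump its entry up through P; the value ejected from row 1 is w(i).

So w = 5 4 3 6 1 2.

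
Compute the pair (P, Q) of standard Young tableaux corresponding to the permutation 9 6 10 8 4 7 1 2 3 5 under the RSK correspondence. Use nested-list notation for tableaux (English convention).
Insert each entry of the permutation into P by Schensted row insertion, recording in Q the position of each new cell.

Insert 9: appended to row 1. P = [[9]].
Insert 6: 6 bumps 9 from row 1; 9 starts row 2. P = [[6], [9]].
Insert 10: appended to row 1. P = [[6, 10], [9]].
Insert 8: 8 bumps 10 from row 1; 10 appends to row 2. P = [[6, 8], [9, 10]].
Insert 4: 4 bumps 6 from row 1; 6 bumps 9 from row 2; 9 starts row 3. P = [[4, 8], [6, 10], [9]].
Insert 7: 7 bumps 8 from row 1; 8 bumps 10 from row 2; 10 appends to row 3. P = [[4, 7], [6, 8], [9, 10]].
Insert 1: 1 bumps 4 from row 1; 4 bumps 6 from row 2; 6 bumps 9 from row 3; 9 starts row 4. P = [[1, 7], [4, 8], [6, 10], [9]].
Insert 2: 2 bumps 7 from row 1; 7 bumps 8 from row 2; 8 bumps 10 from row 3; 10 appends to row 4. P = [[1, 2], [4, 7], [6, 8], [9, 10]].
Insert 3: appended to row 1. P = [[1, 2, 3], [4, 7], [6, 8], [9, 10]].
Insert 5: appended to row 1. P = [[1, 2, 3, 5], [4, 7], [6, 8], [9, 10]].

So P = [[1, 2, 3, 5], [4, 7], [6, 8], [9, 10]], Q = [[1, 3, 9, 10], [2, 4], [5, 6], [7, 8]].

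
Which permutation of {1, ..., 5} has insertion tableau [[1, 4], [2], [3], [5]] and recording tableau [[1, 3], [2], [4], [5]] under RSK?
5 3 4 2 1

Reverse the RSK construction: for i from n down to 1, find the cell of Q containing i, remove the entry at that cell from P, and reverse-bump it up through P; the value ejected from row 1 is w(i).

Step i=5: Q has 5 at row 4, column 1; remove 5 from row 4 of P and reverse-bump: 5 enters row 3 and ejects 3; 3 enters row 2 and ejects 2; 2 enters row 1 and ejects 1. So w(5) = 1. P is now [[2, 4], [3], [5]].
Step i=4: Q has 4 at row 3, column 1; remove 5 from row 3 of P and reverse-bump: 5 enters row 2 and ejects 3; 3 enters row 1 and ejects 2. So w(4) = 2. P is now [[3, 4], [5]].
Step i=3: Q has 3 at row 1, column 2; remove that cell from P, ejecting 4. So w(3) = 4. P is now [[3], [5]].
Step i=2: Q has 2 at row 2, column 1; remove 5 from row 2 of P and reverse-bump: 5 enters row 1 and ejects 3. So w(2) = 3. P is now [[5]].
Step i=1: Q has 1 at row 1, column 1; remove that cell from P, ejecting 5. So w(1) = 5. P is now [].

So w = 5 3 4 2 1.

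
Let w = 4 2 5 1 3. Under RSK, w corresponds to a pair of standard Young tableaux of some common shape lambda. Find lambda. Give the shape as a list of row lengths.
RSK row insertion gives P = [[1, 3], [2, 5], [4]], which has shape [2, 2, 1].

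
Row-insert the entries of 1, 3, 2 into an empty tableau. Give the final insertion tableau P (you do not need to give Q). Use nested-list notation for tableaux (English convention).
Insert 1: appended to row 1. P = [[1]].
Insert 3: appended to row 1. P = [[1, 3]].
Insert 2: 2 bumps 3 from row 1; 3 starts row 2. P = [[1, 2], [3]].

So P = [[1, 2], [3]].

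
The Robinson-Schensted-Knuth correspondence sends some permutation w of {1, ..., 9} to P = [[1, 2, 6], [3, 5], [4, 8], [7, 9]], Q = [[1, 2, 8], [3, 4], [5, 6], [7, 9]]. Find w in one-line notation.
Reverse the RSK construction: for i from n down to 1, find the cell of Q containing i, remove the entry at that cell from P, and reverse-bump it up through P; the value ejected from row 1 is w(i).

Step i=9: Q has 9 at row 4, column 2; remove 9 from row 4 of P and reverse-bump: 9 enters row 3 and ejects 8; 8 enters row 2 and ejects 5; 5 enters row 1 and ejects 2. So w(9) = 2. P is now [[1, 5, 6], [3, 8], [4, 9], [7]].
Step i=8: Q has 8 at row 1, column 3; remove that cell from P, ejecting 6. So w(8) = 6. P is now [[1, 5], [3, 8], [4, 9], [7]].
Step i=7: Q has 7 at row 4, column 1; remove 7 from row 4 of P and reverse-bump: 7 enters row 3 and ejects 4; 4 enters row 2 and ejects 3; 3 enters row 1 and ejects 1. So w(7) = 1. P is now [[3, 5], [4, 8], [7, 9]].
Step i=6: Q has 6 at row 3, column 2; remove 9 from row 3 of P and reverse-bump: 9 enters row 2 and ejects 8; 8 enters row 1 and ejects 5. So w(6) = 5. P is now [[3, 8], [4, 9], [7]].
Step i=5: Q has 5 at row 3, column 1; remove 7 from row 3 of P and reverse-bump: 7 enters row 2 and ejects 4; 4 enters row 1 and ejects 3. So w(5) = 3. P is now [[4, 8], [7, 9]].
Step i=4: Q has 4 at row 2, column 2; remove 9 from row 2 of P and reverse-bump: 9 enters row 1 and ejects 8. So w(4) = 8. P is now [[4, 9], [7]].
Step i=3: Q has 3 at row 2, column 1; remove 7 from row 2 of P and reverse-bump: 7 enters row 1 and ejects 4. So w(3) = 4. P is now [[7, 9]].
Step i=2: Q has 2 at row 1, column 2; remove that cell from P, ejecting 9. So w(2) = 9. P is now [[7]].
Step i=1: Q has 1 at row 1, column 1; remove that cell from P, ejecting 7. So w(1) = 7. P is now [].

So w = 7 9 4 8 3 5 1 6 2.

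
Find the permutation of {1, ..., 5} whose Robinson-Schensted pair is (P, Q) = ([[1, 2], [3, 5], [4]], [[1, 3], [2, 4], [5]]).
4 1 5 3 2

Reverse the RSK construction: for i from n down to 1, find the cell of Q containing i, remove the entry at that cell from P, and reverse-bump it up through P; the value ejected from row 1 is w(i).

Step i=5: Q has 5 at row 3, column 1; remove 4 from row 3 of P and reverse-bump: 4 enters row 2 and ejects 3; 3 enters row 1 and ejects 2. So w(5) = 2. P is now [[1, 3], [4, 5]].
Step i=4: Q has 4 at row 2, column 2; remove 5 from row 2 of P and reverse-bump: 5 enters row 1 and ejects 3. So w(4) = 3. P is now [[1, 5], [4]].
Step i=3: Q has 3 at row 1, column 2; remove that cell from P, ejecting 5. So w(3) = 5. P is now [[1], [4]].
Step i=2: Q has 2 at row 2, column 1; remove 4 from row 2 of P and reverse-bump: 4 enters row 1 and ejects 1. So w(2) = 1. P is now [[4]].
Step i=1: Q has 1 at row 1, column 1; remove that cell from P, ejecting 4. So w(1) = 4. P is now [].

So w = 4 1 5 3 2.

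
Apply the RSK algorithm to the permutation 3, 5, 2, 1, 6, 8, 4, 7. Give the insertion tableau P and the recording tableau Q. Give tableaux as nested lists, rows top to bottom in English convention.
P = [[1, 4, 6, 7], [2, 5, 8], [3]], Q = [[1, 2, 5, 6], [3, 7, 8], [4]]

Insert each entry of the permutation into P by Schensted row insertion, recording in Q the position of each new cell.

Insert 3: appended to row 1. P = [[3]].
Insert 5: appended to row 1. P = [[3, 5]].
Insert 2: 2 bumps 3 from row 1; 3 starts row 2. P = [[2, 5], [3]].
Insert 1: 1 bumps 2 from row 1; 2 bumps 3 from row 2; 3 starts row 3. P = [[1, 5], [2], [3]].
Insert 6: appended to row 1. P = [[1, 5, 6], [2], [3]].
Insert 8: appended to row 1. P = [[1, 5, 6, 8], [2], [3]].
Insert 4: 4 bumps 5 from row 1; 5 appends to row 2. P = [[1, 4, 6, 8], [2, 5], [3]].
Insert 7: 7 bumps 8 from row 1; 8 appends to row 2. P = [[1, 4, 6, 7], [2, 5, 8], [3]].

So P = [[1, 4, 6, 7], [2, 5, 8], [3]], Q = [[1, 2, 5, 6], [3, 7, 8], [4]].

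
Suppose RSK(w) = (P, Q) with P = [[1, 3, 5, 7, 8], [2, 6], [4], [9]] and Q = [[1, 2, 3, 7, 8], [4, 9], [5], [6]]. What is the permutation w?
Reverse the RSK construction: for i from n down to 1, find the cell of Q containing i, remove the entry at that cell from P, and reverse-bump it up through P; the value ejected from row 1 is w(i).

Step i=9: Q has 9 at row 2, column 2; remove 6 from row 2 of P and reverse-bump: 6 enters row 1 and ejects 5. So w(9) = 5. P is now [[1, 3, 6, 7, 8], [2], [4], [9]].
Step i=8: Q has 8 at row 1, column 5; remove that cell from P, ejecting 8. So w(8) = 8. P is now [[1, 3, 6, 7], [2], [4], [9]].
Step i=7: Q has 7 at row 1, column 4; remove that cell from P, ejecting 7. So w(7) = 7. P is now [[1, 3, 6], [2], [4], [9]].
Step i=6: Q has 6 at row 4, column 1; remove 9 from row 4 of P and reverse-bump: 9 enters row 3 and ejects 4; 4 enters row 2 and ejects 2; 2 enters row 1 and ejects 1. So w(6) = 1. P is now [[2, 3, 6], [4], [9]].
Step i=5: Q has 5 at row 3, column 1; remove 9 from row 3 of P and reverse-bump: 9 enters row 2 and ejects 4; 4 enters row 1 and ejects 3. So w(5) = 3. P is now [[2, 4, 6], [9]].
Step i=4: Q has 4 at row 2, column 1; remove 9 from row 2 of P and reverse-bump: 9 enters row 1 and ejects 6. So w(4) = 6. P is now [[2, 4, 9]].
Step i=3: Q has 3 at row 1, column 3; remove that cell from P, ejecting 9. So w(3) = 9. P is now [[2, 4]].
Step i=2: Q has 2 at row 1, column 2; remove that cell from P, ejecting 4. So w(2) = 4. P is now [[2]].
Step i=1: Q has 1 at row 1, column 1; remove that cell from P, ejecting 2. So w(1) = 2. P is now [].

So w = 2 4 9 6 3 1 7 8 5.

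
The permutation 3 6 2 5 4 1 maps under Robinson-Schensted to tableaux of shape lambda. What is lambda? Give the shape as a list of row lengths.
[2, 2, 1, 1]

Row-insert each entry into an empty tableau.

After inserting 3: P = [[3]].
After inserting 6: P = [[3, 6]].
After inserting 2: P = [[2, 6], [3]].
After inserting 5: P = [[2, 5], [3, 6]].
After inserting 4: P = [[2, 4], [3, 5], [6]].
After inserting 1: P = [[1, 4], [2, 5], [3], [6]].

The final insertion tableau P = [[1, 4], [2, 5], [3], [6]] has shape [2, 2, 1, 1].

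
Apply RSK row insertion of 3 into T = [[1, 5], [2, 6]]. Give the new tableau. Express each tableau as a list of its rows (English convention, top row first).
[[1, 3], [2, 5], [6]]

In row 1, 3 replaces 5 (the leftmost entry greater than 3); 5 is bumped to row 2. In row 2, 5 replaces 6 (the leftmost entry greater than 5); 6 is bumped to row 3. 6 starts a new row 3. The new tableau is [[1, 3], [2, 5], [6]].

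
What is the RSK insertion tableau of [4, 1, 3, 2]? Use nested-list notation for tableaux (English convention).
P = [[1, 2], [3], [4]]

Insert 4: appended to row 1. P = [[4]].
Insert 1: 1 bumps 4 from row 1; 4 starts row 2. P = [[1], [4]].
Insert 3: appended to row 1. P = [[1, 3], [4]].
Insert 2: 2 bumps 3 from row 1; 3 bumps 4 from row 2; 4 starts row 3. P = [[1, 2], [3], [4]].

So P = [[1, 2], [3], [4]].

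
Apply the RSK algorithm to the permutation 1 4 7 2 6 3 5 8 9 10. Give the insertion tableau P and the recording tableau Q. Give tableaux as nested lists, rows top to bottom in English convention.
Insert each entry of the permutation into P by Schensted row insertion, recording in Q the position of each new cell.

Insert 1: appended to row 1. P = [[1]], Q = [[1]].
Insert 4: appended to row 1. P = [[1, 4]], Q = [[1, 2]].
Insert 7: appended to row 1. P = [[1, 4, 7]], Q = [[1, 2, 3]].
Insert 2: 2 bumps 4 from row 1; 4 starts row 2. P = [[1, 2, 7], [4]], Q = [[1, 2, 3], [4]].
Insert 6: 6 bumps 7 from row 1; 7 appends to row 2. P = [[1, 2, 6], [4, 7]], Q = [[1, 2, 3], [4, 5]].
Insert 3: 3 bumps 6 from row 1; 6 bumps 7 from row 2; 7 starts row 3. P = [[1, 2, 3], [4, 6], [7]], Q = [[1, 2, 3], [4, 5], [6]].
Insert 5: appended to row 1. P = [[1, 2, 3, 5], [4, 6], [7]], Q = [[1, 2, 3, 7], [4, 5], [6]].
Insert 8: appended to row 1. P = [[1, 2, 3, 5, 8], [4, 6], [7]], Q = [[1, 2, 3, 7, 8], [4, 5], [6]].
Insert 9: appended to row 1. P = [[1, 2, 3, 5, 8, 9], [4, 6], [7]], Q = [[1, 2, 3, 7, 8, 9], [4, 5], [6]].
Insert 10: appended to row 1. P = [[1, 2, 3, 5, 8, 9, 10], [4, 6], [7]], Q = [[1, 2, 3, 7, 8, 9, 10], [4, 5], [6]].

So P = [[1, 2, 3, 5, 8, 9, 10], [4, 6], [7]], Q = [[1, 2, 3, 7, 8, 9, 10], [4, 5], [6]].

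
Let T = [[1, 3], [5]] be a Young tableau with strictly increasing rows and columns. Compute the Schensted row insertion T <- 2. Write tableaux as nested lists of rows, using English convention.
[[1, 2], [3], [5]]

In row 1, 2 replaces 3 (the leftmost entry greater than 2); 3 is bumped to row 2. In row 2, 3 replaces 5 (the leftmost entry greater than 3); 5 is bumped to row 3. 5 starts a new row 3. The new tableau is [[1, 2], [3], [5]].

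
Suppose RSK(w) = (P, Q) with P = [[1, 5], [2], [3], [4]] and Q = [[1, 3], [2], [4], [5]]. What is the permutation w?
Reverse RSK: for i = n, n-1, ..., 1, locate i in Q, remove the corresponding corner cell from P, and reverse-bump its entry up through P; the value ejected from row 1 is w(i).

So w = 4 3 5 2 1.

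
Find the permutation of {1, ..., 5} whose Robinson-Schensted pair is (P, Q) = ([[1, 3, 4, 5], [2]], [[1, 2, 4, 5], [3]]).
Reverse the RSK construction: for i from n down to 1, find the cell of Q containing i, remove the entry at that cell from P, and reverse-bump it up through P; the value ejected from row 1 is w(i).

Step i=5: Q has 5 at row 1, column 4; remove that cell from P, ejecting 5. So w(5) = 5. P is now [[1, 3, 4], [2]].
Step i=4: Q has 4 at row 1, column 3; remove that cell from P, ejecting 4. So w(4) = 4. P is now [[1, 3], [2]].
Step i=3: Q has 3 at row 2, column 1; remove 2 from row 2 of P and reverse-bump: 2 enters row 1 and ejects 1. So w(3) = 1. P is now [[2, 3]].
Step i=2: Q has 2 at row 1, column 2; remove that cell from P, ejecting 3. So w(2) = 3. P is now [[2]].
Step i=1: Q has 1 at row 1, column 1; remove that cell from P, ejecting 2. So w(1) = 2. P is now [].

So w = 2 3 1 4 5.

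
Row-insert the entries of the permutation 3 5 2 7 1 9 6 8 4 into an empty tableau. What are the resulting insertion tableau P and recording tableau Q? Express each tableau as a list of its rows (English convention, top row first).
P = [[1, 4, 6, 8], [2, 5, 9], [3, 7]], Q = [[1, 2, 4, 6], [3, 7, 8], [5, 9]]

Insert each entry of the permutation into P by Schensted row insertion, recording in Q the position of each new cell.

Insert 3: appended to row 1. P = [[3]], Q = [[1]].
Insert 5: appended to row 1. P = [[3, 5]], Q = [[1, 2]].
Insert 2: 2 bumps 3 from row 1; 3 starts row 2. P = [[2, 5], [3]], Q = [[1, 2], [3]].
Insert 7: appended to row 1. P = [[2, 5, 7], [3]], Q = [[1, 2, 4], [3]].
Insert 1: 1 bumps 2 from row 1; 2 bumps 3 from row 2; 3 starts row 3. P = [[1, 5, 7], [2], [3]], Q = [[1, 2, 4], [3], [5]].
Insert 9: appended to row 1. P = [[1, 5, 7, 9], [2], [3]], Q = [[1, 2, 4, 6], [3], [5]].
Insert 6: 6 bumps 7 from row 1; 7 appends to row 2. P = [[1, 5, 6, 9], [2, 7], [3]], Q = [[1, 2, 4, 6], [3, 7], [5]].
Insert 8: 8 bumps 9 from row 1; 9 appends to row 2. P = [[1, 5, 6, 8], [2, 7, 9], [3]], Q = [[1, 2, 4, 6], [3, 7, 8], [5]].
Insert 4: 4 bumps 5 from row 1; 5 bumps 7 from row 2; 7 appends to row 3. P = [[1, 4, 6, 8], [2, 5, 9], [3, 7]], Q = [[1, 2, 4, 6], [3, 7, 8], [5, 9]].

So P = [[1, 4, 6, 8], [2, 5, 9], [3, 7]], Q = [[1, 2, 4, 6], [3, 7, 8], [5, 9]].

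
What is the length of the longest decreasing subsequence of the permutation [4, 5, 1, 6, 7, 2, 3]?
2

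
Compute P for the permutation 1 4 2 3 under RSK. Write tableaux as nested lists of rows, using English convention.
P = [[1, 2, 3], [4]]

After inserting 1: P = [[1]].
After inserting 4: P = [[1, 4]].
After inserting 2: P = [[1, 2], [4]].
After inserting 3: P = [[1, 2, 3], [4]].

So P = [[1, 2, 3], [4]].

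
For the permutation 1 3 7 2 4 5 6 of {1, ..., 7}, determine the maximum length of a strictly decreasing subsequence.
2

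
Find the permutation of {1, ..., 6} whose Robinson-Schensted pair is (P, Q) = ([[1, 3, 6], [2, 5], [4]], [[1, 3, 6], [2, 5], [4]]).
4 2 5 1 3 6

Reverse the RSK construction: for i from n down to 1, find the cell of Q containing i, remove the entry at that cell from P, and reverse-bump it up through P; the value ejected from row 1 is w(i).

Step i=6: Q has 6 at row 1, column 3; remove that cell from P, ejecting 6. So w(6) = 6. P is now [[1, 3], [2, 5], [4]].
Step i=5: Q has 5 at row 2, column 2; remove 5 from row 2 of P and reverse-bump: 5 enters row 1 and ejects 3. So w(5) = 3. P is now [[1, 5], [2], [4]].
Step i=4: Q has 4 at row 3, column 1; remove 4 from row 3 of P and reverse-bump: 4 enters row 2 and ejects 2; 2 enters row 1 and ejects 1. So w(4) = 1. P is now [[2, 5], [4]].
Step i=3: Q has 3 at row 1, column 2; remove that cell from P, ejecting 5. So w(3) = 5. P is now [[2], [4]].
Step i=2: Q has 2 at row 2, column 1; remove 4 from row 2 of P and reverse-bump: 4 enters row 1 and ejects 2. So w(2) = 2. P is now [[4]].
Step i=1: Q has 1 at row 1, column 1; remove that cell from P, ejecting 4. So w(1) = 4. P is now [].

So w = 4 2 5 1 3 6.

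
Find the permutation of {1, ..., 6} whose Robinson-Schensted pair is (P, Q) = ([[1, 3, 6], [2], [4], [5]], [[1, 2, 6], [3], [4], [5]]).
Reverse RSK: for i = n, n-1, ..., 1, locate i in Q, remove the corresponding corner cell from P, and reverse-bump its entry up through P; the value ejected from row 1 is w(i).

So w = 2 5 4 3 1 6.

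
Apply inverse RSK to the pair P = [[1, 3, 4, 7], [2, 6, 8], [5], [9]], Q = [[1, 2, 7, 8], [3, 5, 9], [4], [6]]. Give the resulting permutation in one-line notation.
5 9 6 2 3 1 4 8 7

Reverse the RSK construction: for i from n down to 1, find the cell of Q containing i, remove the entry at that cell from P, and reverse-bump it up through P; the value ejected from row 1 is w(i).

Step i=9: Q has 9 at row 2, column 3; remove 8 from row 2 of P and reverse-bump: 8 enters row 1 and ejects 7. So w(9) = 7. P is now [[1, 3, 4, 8], [2, 6], [5], [9]].
Step i=8: Q has 8 at row 1, column 4; remove that cell from P, ejecting 8. So w(8) = 8. P is now [[1, 3, 4], [2, 6], [5], [9]].
Step i=7: Q has 7 at row 1, column 3; remove that cell from P, ejecting 4. So w(7) = 4. P is now [[1, 3], [2, 6], [5], [9]].
Step i=6: Q has 6 at row 4, column 1; remove 9 from row 4 of P and reverse-bump: 9 enters row 3 and ejects 5; 5 enters row 2 and ejects 2; 2 enters row 1 and ejects 1. So w(6) = 1. P is now [[2, 3], [5, 6], [9]].
Step i=5: Q has 5 at row 2, column 2; remove 6 from row 2 of P and reverse-bump: 6 enters row 1 and ejects 3. So w(5) = 3. P is now [[2, 6], [5], [9]].
Step i=4: Q has 4 at row 3, column 1; remove 9 from row 3 of P and reverse-bump: 9 enters row 2 and ejects 5; 5 enters row 1 and ejects 2. So w(4) = 2. P is now [[5, 6], [9]].
Step i=3: Q has 3 at row 2, column 1; remove 9 from row 2 of P and reverse-bump: 9 enters row 1 and ejects 6. So w(3) = 6. P is now [[5, 9]].
Step i=2: Q has 2 at row 1, column 2; remove that cell from P, ejecting 9. So w(2) = 9. P is now [[5]].
Step i=1: Q has 1 at row 1, column 1; remove that cell from P, ejecting 5. So w(1) = 5. P is now [].

So w = 5 9 6 2 3 1 4 8 7.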